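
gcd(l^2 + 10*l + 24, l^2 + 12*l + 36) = l + 6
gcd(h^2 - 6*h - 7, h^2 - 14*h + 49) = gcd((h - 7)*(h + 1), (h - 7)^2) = h - 7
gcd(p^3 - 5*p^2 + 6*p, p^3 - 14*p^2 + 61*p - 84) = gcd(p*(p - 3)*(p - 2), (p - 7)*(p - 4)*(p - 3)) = p - 3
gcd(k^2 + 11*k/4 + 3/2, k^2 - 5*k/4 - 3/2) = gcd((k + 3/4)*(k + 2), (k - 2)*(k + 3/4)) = k + 3/4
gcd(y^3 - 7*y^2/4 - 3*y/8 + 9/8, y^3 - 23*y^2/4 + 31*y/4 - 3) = y - 1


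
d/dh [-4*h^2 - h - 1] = -8*h - 1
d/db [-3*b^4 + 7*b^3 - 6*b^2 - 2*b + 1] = -12*b^3 + 21*b^2 - 12*b - 2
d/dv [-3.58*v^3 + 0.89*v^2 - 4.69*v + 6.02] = -10.74*v^2 + 1.78*v - 4.69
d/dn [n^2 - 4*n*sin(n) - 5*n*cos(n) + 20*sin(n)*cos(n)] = 5*n*sin(n) - 4*n*cos(n) + 2*n - 4*sin(n) - 5*cos(n) + 20*cos(2*n)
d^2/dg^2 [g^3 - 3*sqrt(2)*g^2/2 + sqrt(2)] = 6*g - 3*sqrt(2)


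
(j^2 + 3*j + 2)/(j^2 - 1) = (j + 2)/(j - 1)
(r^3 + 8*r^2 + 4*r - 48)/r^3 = 1 + 8/r + 4/r^2 - 48/r^3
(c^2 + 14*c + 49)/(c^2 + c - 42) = (c + 7)/(c - 6)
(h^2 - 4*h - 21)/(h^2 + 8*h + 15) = (h - 7)/(h + 5)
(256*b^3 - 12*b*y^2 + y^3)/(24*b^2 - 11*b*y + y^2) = (-32*b^2 - 4*b*y + y^2)/(-3*b + y)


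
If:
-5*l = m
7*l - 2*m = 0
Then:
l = 0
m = 0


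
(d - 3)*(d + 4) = d^2 + d - 12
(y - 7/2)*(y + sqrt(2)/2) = y^2 - 7*y/2 + sqrt(2)*y/2 - 7*sqrt(2)/4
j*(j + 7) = j^2 + 7*j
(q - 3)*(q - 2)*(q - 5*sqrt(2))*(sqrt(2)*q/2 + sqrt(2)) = sqrt(2)*q^4/2 - 5*q^3 - 3*sqrt(2)*q^3/2 - 2*sqrt(2)*q^2 + 15*q^2 + 6*sqrt(2)*q + 20*q - 60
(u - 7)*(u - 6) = u^2 - 13*u + 42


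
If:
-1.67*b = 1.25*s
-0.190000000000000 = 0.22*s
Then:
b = 0.65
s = -0.86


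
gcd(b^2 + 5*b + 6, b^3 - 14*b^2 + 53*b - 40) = 1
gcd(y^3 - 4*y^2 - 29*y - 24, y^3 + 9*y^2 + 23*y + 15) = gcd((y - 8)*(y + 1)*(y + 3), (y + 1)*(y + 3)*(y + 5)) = y^2 + 4*y + 3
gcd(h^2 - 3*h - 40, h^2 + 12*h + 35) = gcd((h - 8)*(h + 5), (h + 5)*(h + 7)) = h + 5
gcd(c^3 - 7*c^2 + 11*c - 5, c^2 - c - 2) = 1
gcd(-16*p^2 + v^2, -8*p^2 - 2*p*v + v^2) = 4*p - v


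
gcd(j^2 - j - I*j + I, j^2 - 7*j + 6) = j - 1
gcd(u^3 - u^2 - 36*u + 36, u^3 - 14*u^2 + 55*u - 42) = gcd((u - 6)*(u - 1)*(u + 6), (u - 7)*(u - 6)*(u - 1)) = u^2 - 7*u + 6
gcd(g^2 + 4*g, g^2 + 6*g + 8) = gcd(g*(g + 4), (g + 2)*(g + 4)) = g + 4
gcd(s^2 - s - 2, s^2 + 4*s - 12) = s - 2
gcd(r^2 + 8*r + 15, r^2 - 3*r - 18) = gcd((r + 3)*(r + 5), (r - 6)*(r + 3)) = r + 3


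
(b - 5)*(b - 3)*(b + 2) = b^3 - 6*b^2 - b + 30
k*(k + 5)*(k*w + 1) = k^3*w + 5*k^2*w + k^2 + 5*k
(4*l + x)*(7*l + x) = 28*l^2 + 11*l*x + x^2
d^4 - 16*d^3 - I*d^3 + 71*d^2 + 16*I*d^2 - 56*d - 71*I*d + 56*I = (d - 8)*(d - 7)*(d - 1)*(d - I)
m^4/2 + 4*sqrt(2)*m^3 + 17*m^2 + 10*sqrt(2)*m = m*(m/2 + sqrt(2)/2)*(m + 2*sqrt(2))*(m + 5*sqrt(2))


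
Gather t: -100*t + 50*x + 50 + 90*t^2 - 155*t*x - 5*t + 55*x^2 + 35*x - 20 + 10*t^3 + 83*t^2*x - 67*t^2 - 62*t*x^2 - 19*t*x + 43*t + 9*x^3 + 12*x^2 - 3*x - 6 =10*t^3 + t^2*(83*x + 23) + t*(-62*x^2 - 174*x - 62) + 9*x^3 + 67*x^2 + 82*x + 24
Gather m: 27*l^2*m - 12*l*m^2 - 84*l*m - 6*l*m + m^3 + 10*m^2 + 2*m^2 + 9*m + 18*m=m^3 + m^2*(12 - 12*l) + m*(27*l^2 - 90*l + 27)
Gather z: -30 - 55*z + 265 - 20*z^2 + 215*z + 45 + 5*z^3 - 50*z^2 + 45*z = 5*z^3 - 70*z^2 + 205*z + 280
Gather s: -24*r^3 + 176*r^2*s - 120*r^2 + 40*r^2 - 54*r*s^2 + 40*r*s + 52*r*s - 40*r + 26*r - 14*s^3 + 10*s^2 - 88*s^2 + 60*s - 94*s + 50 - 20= -24*r^3 - 80*r^2 - 14*r - 14*s^3 + s^2*(-54*r - 78) + s*(176*r^2 + 92*r - 34) + 30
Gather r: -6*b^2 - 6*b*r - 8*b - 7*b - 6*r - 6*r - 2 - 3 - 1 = -6*b^2 - 15*b + r*(-6*b - 12) - 6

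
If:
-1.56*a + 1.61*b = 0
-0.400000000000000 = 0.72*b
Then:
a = -0.57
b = -0.56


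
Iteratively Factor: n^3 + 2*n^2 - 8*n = (n - 2)*(n^2 + 4*n) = (n - 2)*(n + 4)*(n)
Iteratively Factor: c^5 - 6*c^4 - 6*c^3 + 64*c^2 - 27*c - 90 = (c - 3)*(c^4 - 3*c^3 - 15*c^2 + 19*c + 30) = (c - 3)*(c + 1)*(c^3 - 4*c^2 - 11*c + 30) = (c - 3)*(c + 1)*(c + 3)*(c^2 - 7*c + 10) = (c - 3)*(c - 2)*(c + 1)*(c + 3)*(c - 5)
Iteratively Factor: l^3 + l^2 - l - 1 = (l + 1)*(l^2 - 1) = (l + 1)^2*(l - 1)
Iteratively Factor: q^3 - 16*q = (q)*(q^2 - 16) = q*(q + 4)*(q - 4)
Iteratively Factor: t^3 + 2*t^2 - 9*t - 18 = (t - 3)*(t^2 + 5*t + 6) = (t - 3)*(t + 2)*(t + 3)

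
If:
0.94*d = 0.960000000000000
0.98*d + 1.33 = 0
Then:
No Solution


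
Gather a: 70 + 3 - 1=72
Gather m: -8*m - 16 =-8*m - 16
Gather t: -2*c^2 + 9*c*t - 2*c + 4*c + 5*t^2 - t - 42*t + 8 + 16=-2*c^2 + 2*c + 5*t^2 + t*(9*c - 43) + 24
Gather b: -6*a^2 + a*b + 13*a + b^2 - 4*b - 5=-6*a^2 + 13*a + b^2 + b*(a - 4) - 5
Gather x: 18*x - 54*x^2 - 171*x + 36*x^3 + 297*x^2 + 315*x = 36*x^3 + 243*x^2 + 162*x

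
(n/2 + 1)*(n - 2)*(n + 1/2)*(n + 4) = n^4/2 + 9*n^3/4 - n^2 - 9*n - 4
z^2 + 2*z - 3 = (z - 1)*(z + 3)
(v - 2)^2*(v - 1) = v^3 - 5*v^2 + 8*v - 4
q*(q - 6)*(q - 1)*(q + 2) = q^4 - 5*q^3 - 8*q^2 + 12*q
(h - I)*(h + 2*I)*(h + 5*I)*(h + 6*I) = h^4 + 12*I*h^3 - 39*h^2 - 8*I*h - 60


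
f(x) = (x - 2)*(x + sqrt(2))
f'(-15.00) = -30.59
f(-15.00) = 230.96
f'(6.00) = 11.41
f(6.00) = 29.66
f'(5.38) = 10.17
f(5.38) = 22.96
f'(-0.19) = -0.97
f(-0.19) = -2.68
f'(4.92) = 9.25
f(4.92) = 18.50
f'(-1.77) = -4.13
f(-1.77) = 1.34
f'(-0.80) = -2.19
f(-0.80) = -1.72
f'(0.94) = 1.29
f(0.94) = -2.50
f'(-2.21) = -5.01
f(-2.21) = 3.35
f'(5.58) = 10.57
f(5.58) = 25.04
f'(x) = 2*x - 2 + sqrt(2)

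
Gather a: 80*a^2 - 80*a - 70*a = 80*a^2 - 150*a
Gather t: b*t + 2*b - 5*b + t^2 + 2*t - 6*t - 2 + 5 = -3*b + t^2 + t*(b - 4) + 3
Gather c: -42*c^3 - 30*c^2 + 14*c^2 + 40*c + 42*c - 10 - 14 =-42*c^3 - 16*c^2 + 82*c - 24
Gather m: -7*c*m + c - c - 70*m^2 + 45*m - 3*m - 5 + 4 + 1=-70*m^2 + m*(42 - 7*c)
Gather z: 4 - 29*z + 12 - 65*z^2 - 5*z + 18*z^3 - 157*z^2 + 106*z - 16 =18*z^3 - 222*z^2 + 72*z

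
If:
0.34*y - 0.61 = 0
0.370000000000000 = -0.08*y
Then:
No Solution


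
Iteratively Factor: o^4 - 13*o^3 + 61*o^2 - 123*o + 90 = (o - 2)*(o^3 - 11*o^2 + 39*o - 45) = (o - 3)*(o - 2)*(o^2 - 8*o + 15) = (o - 3)^2*(o - 2)*(o - 5)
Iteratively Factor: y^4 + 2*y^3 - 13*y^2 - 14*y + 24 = (y - 3)*(y^3 + 5*y^2 + 2*y - 8) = (y - 3)*(y - 1)*(y^2 + 6*y + 8) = (y - 3)*(y - 1)*(y + 2)*(y + 4)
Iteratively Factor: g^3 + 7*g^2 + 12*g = (g + 3)*(g^2 + 4*g) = (g + 3)*(g + 4)*(g)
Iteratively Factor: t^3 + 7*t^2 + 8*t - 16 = (t + 4)*(t^2 + 3*t - 4) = (t + 4)^2*(t - 1)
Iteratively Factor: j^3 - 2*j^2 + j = (j)*(j^2 - 2*j + 1) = j*(j - 1)*(j - 1)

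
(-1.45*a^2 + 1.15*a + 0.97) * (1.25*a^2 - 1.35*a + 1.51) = -1.8125*a^4 + 3.395*a^3 - 2.5295*a^2 + 0.427*a + 1.4647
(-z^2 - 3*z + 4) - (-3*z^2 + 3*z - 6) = 2*z^2 - 6*z + 10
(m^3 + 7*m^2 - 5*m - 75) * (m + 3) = m^4 + 10*m^3 + 16*m^2 - 90*m - 225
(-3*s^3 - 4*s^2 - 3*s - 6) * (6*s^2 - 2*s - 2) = -18*s^5 - 18*s^4 - 4*s^3 - 22*s^2 + 18*s + 12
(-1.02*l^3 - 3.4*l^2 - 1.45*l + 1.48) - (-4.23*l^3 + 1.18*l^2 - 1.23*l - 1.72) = 3.21*l^3 - 4.58*l^2 - 0.22*l + 3.2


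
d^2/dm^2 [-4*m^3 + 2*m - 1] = -24*m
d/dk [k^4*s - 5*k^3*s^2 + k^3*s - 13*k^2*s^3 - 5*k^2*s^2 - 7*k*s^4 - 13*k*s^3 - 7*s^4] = s*(4*k^3 - 15*k^2*s + 3*k^2 - 26*k*s^2 - 10*k*s - 7*s^3 - 13*s^2)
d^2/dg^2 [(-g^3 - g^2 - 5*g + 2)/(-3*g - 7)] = 2*(9*g^3 + 63*g^2 + 147*g - 74)/(27*g^3 + 189*g^2 + 441*g + 343)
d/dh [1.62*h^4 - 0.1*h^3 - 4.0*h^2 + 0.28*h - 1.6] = 6.48*h^3 - 0.3*h^2 - 8.0*h + 0.28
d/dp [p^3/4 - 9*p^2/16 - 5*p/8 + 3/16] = 3*p^2/4 - 9*p/8 - 5/8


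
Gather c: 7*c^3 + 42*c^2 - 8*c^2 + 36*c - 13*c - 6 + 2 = 7*c^3 + 34*c^2 + 23*c - 4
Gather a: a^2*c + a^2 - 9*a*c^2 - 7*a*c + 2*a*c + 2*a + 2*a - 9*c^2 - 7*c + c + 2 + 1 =a^2*(c + 1) + a*(-9*c^2 - 5*c + 4) - 9*c^2 - 6*c + 3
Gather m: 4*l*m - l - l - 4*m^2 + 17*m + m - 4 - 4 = -2*l - 4*m^2 + m*(4*l + 18) - 8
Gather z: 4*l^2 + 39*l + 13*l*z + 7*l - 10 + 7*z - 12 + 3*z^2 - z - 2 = 4*l^2 + 46*l + 3*z^2 + z*(13*l + 6) - 24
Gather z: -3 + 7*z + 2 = 7*z - 1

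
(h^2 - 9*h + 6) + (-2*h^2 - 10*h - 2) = -h^2 - 19*h + 4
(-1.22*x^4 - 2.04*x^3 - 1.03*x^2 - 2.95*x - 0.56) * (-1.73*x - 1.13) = 2.1106*x^5 + 4.9078*x^4 + 4.0871*x^3 + 6.2674*x^2 + 4.3023*x + 0.6328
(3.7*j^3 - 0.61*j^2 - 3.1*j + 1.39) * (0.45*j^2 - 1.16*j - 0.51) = 1.665*j^5 - 4.5665*j^4 - 2.5744*j^3 + 4.5326*j^2 - 0.0313999999999997*j - 0.7089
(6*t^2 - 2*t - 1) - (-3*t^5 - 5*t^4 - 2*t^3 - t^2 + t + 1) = 3*t^5 + 5*t^4 + 2*t^3 + 7*t^2 - 3*t - 2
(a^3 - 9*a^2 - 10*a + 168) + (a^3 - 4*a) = 2*a^3 - 9*a^2 - 14*a + 168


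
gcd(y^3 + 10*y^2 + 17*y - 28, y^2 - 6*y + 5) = y - 1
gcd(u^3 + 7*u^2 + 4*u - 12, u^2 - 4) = u + 2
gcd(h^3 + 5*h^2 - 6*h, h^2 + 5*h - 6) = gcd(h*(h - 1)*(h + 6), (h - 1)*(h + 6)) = h^2 + 5*h - 6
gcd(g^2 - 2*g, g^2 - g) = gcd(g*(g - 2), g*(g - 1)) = g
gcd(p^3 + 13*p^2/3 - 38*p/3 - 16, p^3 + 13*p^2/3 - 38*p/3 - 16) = p^3 + 13*p^2/3 - 38*p/3 - 16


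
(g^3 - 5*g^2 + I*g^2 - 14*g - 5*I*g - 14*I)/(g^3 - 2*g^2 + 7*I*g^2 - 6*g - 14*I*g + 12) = (g^2 - 5*g - 14)/(g^2 + g*(-2 + 6*I) - 12*I)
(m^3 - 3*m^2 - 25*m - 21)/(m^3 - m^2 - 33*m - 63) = (m + 1)/(m + 3)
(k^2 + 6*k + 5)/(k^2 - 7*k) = (k^2 + 6*k + 5)/(k*(k - 7))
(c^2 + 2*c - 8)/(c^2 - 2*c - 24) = (c - 2)/(c - 6)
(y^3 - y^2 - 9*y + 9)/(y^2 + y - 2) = (y^2 - 9)/(y + 2)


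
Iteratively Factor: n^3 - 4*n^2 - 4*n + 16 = (n - 2)*(n^2 - 2*n - 8) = (n - 2)*(n + 2)*(n - 4)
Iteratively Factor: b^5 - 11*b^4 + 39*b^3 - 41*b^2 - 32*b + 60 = (b - 3)*(b^4 - 8*b^3 + 15*b^2 + 4*b - 20) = (b - 3)*(b - 2)*(b^3 - 6*b^2 + 3*b + 10) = (b - 3)*(b - 2)^2*(b^2 - 4*b - 5) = (b - 3)*(b - 2)^2*(b + 1)*(b - 5)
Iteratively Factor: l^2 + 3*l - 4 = (l + 4)*(l - 1)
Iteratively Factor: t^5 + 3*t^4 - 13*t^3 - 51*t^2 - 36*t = (t + 3)*(t^4 - 13*t^2 - 12*t) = t*(t + 3)*(t^3 - 13*t - 12) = t*(t - 4)*(t + 3)*(t^2 + 4*t + 3) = t*(t - 4)*(t + 3)^2*(t + 1)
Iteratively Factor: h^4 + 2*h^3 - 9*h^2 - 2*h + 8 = (h - 1)*(h^3 + 3*h^2 - 6*h - 8) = (h - 1)*(h + 4)*(h^2 - h - 2) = (h - 1)*(h + 1)*(h + 4)*(h - 2)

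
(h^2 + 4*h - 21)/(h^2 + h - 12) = (h + 7)/(h + 4)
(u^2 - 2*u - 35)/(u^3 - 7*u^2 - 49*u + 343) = (u + 5)/(u^2 - 49)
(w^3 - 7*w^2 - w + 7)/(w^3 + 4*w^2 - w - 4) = (w - 7)/(w + 4)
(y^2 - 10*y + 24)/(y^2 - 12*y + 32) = (y - 6)/(y - 8)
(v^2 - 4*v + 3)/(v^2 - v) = (v - 3)/v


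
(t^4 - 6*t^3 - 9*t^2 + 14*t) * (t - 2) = t^5 - 8*t^4 + 3*t^3 + 32*t^2 - 28*t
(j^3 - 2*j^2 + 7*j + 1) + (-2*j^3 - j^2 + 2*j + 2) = -j^3 - 3*j^2 + 9*j + 3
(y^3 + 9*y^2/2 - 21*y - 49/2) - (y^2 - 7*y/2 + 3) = y^3 + 7*y^2/2 - 35*y/2 - 55/2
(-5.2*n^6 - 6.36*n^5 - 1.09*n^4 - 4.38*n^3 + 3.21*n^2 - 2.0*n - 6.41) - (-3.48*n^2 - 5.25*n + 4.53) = -5.2*n^6 - 6.36*n^5 - 1.09*n^4 - 4.38*n^3 + 6.69*n^2 + 3.25*n - 10.94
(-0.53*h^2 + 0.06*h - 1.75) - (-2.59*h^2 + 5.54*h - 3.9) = 2.06*h^2 - 5.48*h + 2.15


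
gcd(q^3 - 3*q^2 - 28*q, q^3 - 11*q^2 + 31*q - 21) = q - 7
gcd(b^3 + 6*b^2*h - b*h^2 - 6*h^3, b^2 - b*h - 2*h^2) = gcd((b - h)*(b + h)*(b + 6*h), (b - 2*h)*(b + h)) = b + h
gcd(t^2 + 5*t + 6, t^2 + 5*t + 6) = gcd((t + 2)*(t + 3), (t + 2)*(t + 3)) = t^2 + 5*t + 6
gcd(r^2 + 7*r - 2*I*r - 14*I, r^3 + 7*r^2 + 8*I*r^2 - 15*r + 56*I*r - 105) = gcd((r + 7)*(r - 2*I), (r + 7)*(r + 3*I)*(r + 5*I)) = r + 7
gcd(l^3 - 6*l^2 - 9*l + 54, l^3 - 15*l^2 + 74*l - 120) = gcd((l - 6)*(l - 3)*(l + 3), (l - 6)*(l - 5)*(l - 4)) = l - 6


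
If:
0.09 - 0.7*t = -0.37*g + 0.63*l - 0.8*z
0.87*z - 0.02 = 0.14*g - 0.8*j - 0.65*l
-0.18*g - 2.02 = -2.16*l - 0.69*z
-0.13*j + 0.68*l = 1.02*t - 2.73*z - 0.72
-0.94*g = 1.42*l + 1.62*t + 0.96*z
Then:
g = 1.82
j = 0.47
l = 1.48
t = -1.63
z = -1.22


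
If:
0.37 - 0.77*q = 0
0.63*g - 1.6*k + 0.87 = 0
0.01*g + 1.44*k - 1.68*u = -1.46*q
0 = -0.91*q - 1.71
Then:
No Solution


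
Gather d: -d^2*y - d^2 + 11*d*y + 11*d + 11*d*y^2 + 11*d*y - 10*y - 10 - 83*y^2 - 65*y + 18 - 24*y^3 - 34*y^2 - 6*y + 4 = d^2*(-y - 1) + d*(11*y^2 + 22*y + 11) - 24*y^3 - 117*y^2 - 81*y + 12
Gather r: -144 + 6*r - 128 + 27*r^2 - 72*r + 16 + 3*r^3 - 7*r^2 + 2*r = 3*r^3 + 20*r^2 - 64*r - 256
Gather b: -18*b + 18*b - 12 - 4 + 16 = 0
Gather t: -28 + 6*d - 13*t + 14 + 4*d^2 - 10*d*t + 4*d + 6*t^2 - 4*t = 4*d^2 + 10*d + 6*t^2 + t*(-10*d - 17) - 14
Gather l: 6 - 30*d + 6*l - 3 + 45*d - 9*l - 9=15*d - 3*l - 6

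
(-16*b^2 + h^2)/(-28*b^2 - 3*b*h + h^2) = (4*b - h)/(7*b - h)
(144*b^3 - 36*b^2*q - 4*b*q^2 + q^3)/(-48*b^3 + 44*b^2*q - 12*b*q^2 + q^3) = (6*b + q)/(-2*b + q)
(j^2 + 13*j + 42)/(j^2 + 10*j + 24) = (j + 7)/(j + 4)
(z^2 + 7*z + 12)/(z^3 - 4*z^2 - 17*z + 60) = (z + 3)/(z^2 - 8*z + 15)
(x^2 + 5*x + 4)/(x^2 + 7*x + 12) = (x + 1)/(x + 3)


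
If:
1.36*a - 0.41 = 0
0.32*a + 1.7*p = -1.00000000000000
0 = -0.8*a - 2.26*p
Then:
No Solution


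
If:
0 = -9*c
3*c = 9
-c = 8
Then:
No Solution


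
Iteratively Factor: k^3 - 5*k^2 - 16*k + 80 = (k - 4)*(k^2 - k - 20) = (k - 4)*(k + 4)*(k - 5)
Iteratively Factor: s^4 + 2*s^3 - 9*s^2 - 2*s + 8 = (s + 1)*(s^3 + s^2 - 10*s + 8) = (s - 2)*(s + 1)*(s^2 + 3*s - 4) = (s - 2)*(s - 1)*(s + 1)*(s + 4)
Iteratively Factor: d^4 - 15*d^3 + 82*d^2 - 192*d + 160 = (d - 4)*(d^3 - 11*d^2 + 38*d - 40) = (d - 5)*(d - 4)*(d^2 - 6*d + 8) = (d - 5)*(d - 4)*(d - 2)*(d - 4)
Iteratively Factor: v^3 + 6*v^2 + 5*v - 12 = (v - 1)*(v^2 + 7*v + 12) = (v - 1)*(v + 3)*(v + 4)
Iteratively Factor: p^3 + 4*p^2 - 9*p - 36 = (p + 3)*(p^2 + p - 12) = (p + 3)*(p + 4)*(p - 3)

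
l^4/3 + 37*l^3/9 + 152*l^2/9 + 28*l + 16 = (l/3 + 1)*(l + 4/3)*(l + 2)*(l + 6)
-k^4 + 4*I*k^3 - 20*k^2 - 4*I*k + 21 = (k - 7*I)*(k + 3*I)*(I*k - I)*(I*k + I)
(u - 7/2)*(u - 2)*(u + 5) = u^3 - u^2/2 - 41*u/2 + 35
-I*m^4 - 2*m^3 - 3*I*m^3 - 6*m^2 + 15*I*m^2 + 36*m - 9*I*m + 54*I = (m - 3)*(m + 6)*(m - 3*I)*(-I*m + 1)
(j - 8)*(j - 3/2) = j^2 - 19*j/2 + 12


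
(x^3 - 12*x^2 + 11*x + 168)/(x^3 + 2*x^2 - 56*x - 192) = (x^2 - 4*x - 21)/(x^2 + 10*x + 24)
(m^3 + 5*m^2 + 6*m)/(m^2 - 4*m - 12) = m*(m + 3)/(m - 6)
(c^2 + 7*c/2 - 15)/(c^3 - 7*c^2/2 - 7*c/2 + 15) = (c + 6)/(c^2 - c - 6)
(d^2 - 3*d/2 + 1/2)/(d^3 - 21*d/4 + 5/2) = 2*(d - 1)/(2*d^2 + d - 10)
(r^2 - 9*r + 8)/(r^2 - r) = (r - 8)/r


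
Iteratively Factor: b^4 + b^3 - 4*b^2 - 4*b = (b - 2)*(b^3 + 3*b^2 + 2*b) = b*(b - 2)*(b^2 + 3*b + 2) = b*(b - 2)*(b + 2)*(b + 1)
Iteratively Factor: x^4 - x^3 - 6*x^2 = (x)*(x^3 - x^2 - 6*x) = x*(x + 2)*(x^2 - 3*x) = x^2*(x + 2)*(x - 3)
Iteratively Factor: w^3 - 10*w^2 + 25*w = (w - 5)*(w^2 - 5*w) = w*(w - 5)*(w - 5)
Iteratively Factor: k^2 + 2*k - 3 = (k + 3)*(k - 1)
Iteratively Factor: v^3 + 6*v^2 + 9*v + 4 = (v + 1)*(v^2 + 5*v + 4) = (v + 1)*(v + 4)*(v + 1)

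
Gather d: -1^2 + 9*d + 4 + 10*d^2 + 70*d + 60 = 10*d^2 + 79*d + 63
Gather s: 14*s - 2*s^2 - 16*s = -2*s^2 - 2*s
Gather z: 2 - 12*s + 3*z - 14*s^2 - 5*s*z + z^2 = -14*s^2 - 12*s + z^2 + z*(3 - 5*s) + 2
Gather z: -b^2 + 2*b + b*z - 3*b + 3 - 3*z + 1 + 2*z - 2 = -b^2 - b + z*(b - 1) + 2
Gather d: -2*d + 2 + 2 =4 - 2*d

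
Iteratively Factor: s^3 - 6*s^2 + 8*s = (s - 2)*(s^2 - 4*s) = (s - 4)*(s - 2)*(s)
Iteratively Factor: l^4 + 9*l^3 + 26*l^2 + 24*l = (l + 3)*(l^3 + 6*l^2 + 8*l) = (l + 3)*(l + 4)*(l^2 + 2*l) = (l + 2)*(l + 3)*(l + 4)*(l)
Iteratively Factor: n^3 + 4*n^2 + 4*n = (n)*(n^2 + 4*n + 4) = n*(n + 2)*(n + 2)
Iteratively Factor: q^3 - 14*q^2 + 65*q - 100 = (q - 4)*(q^2 - 10*q + 25) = (q - 5)*(q - 4)*(q - 5)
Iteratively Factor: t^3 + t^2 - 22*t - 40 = (t + 4)*(t^2 - 3*t - 10) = (t + 2)*(t + 4)*(t - 5)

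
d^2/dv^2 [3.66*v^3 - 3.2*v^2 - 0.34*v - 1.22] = 21.96*v - 6.4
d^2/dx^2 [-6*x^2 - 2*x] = -12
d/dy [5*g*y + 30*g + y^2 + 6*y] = 5*g + 2*y + 6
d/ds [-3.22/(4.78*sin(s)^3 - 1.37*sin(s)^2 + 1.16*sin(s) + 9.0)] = (46.1748*sin(s)^2 - 8.8228*sin(s) + 3.7352)*cos(s)/(4.78*sin(s)^3 - 1.37*sin(s)^2 + 1.16*sin(s) + 9.0)^2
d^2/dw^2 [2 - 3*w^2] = -6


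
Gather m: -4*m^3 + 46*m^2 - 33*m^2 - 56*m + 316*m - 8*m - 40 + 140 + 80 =-4*m^3 + 13*m^2 + 252*m + 180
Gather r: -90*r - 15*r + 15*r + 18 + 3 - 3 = 18 - 90*r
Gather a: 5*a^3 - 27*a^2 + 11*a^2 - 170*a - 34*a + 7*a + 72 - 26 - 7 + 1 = 5*a^3 - 16*a^2 - 197*a + 40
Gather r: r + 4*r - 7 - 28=5*r - 35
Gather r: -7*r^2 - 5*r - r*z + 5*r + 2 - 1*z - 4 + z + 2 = -7*r^2 - r*z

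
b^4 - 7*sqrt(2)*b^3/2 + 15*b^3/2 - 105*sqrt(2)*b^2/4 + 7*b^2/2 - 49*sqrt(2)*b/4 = b*(b + 1/2)*(b + 7)*(b - 7*sqrt(2)/2)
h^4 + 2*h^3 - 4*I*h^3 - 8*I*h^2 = h^2*(h + 2)*(h - 4*I)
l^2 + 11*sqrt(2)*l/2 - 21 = (l - 3*sqrt(2)/2)*(l + 7*sqrt(2))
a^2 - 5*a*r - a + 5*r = (a - 1)*(a - 5*r)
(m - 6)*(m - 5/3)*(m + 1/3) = m^3 - 22*m^2/3 + 67*m/9 + 10/3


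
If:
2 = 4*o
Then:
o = 1/2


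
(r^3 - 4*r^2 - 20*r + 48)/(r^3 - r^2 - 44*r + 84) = (r + 4)/(r + 7)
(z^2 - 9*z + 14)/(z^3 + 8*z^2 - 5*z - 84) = (z^2 - 9*z + 14)/(z^3 + 8*z^2 - 5*z - 84)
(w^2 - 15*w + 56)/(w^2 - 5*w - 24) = (w - 7)/(w + 3)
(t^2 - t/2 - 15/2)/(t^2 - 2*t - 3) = (t + 5/2)/(t + 1)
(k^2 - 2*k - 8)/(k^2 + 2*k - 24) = (k + 2)/(k + 6)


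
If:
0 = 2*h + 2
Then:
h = -1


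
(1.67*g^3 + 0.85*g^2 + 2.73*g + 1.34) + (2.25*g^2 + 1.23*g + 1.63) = 1.67*g^3 + 3.1*g^2 + 3.96*g + 2.97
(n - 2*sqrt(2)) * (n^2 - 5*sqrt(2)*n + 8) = n^3 - 7*sqrt(2)*n^2 + 28*n - 16*sqrt(2)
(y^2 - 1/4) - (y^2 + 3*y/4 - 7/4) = 3/2 - 3*y/4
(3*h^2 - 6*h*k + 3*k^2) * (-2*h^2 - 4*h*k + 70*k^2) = -6*h^4 + 228*h^2*k^2 - 432*h*k^3 + 210*k^4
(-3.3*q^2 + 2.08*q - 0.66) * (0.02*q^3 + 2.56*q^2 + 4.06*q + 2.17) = -0.066*q^5 - 8.4064*q^4 - 8.0864*q^3 - 0.405800000000001*q^2 + 1.834*q - 1.4322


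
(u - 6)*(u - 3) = u^2 - 9*u + 18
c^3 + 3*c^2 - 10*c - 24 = (c - 3)*(c + 2)*(c + 4)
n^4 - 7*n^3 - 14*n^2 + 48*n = n*(n - 8)*(n - 2)*(n + 3)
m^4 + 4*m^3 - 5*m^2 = m^2*(m - 1)*(m + 5)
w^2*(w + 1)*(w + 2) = w^4 + 3*w^3 + 2*w^2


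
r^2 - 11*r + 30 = (r - 6)*(r - 5)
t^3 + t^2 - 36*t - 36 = (t - 6)*(t + 1)*(t + 6)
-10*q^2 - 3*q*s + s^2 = (-5*q + s)*(2*q + s)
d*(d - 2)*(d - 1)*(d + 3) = d^4 - 7*d^2 + 6*d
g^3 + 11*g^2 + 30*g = g*(g + 5)*(g + 6)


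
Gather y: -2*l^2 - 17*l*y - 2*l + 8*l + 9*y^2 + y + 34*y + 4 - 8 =-2*l^2 + 6*l + 9*y^2 + y*(35 - 17*l) - 4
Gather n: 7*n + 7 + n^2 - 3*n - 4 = n^2 + 4*n + 3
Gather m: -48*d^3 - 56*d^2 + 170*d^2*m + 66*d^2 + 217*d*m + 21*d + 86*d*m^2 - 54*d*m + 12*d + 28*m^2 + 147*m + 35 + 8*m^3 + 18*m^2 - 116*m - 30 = -48*d^3 + 10*d^2 + 33*d + 8*m^3 + m^2*(86*d + 46) + m*(170*d^2 + 163*d + 31) + 5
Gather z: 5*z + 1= 5*z + 1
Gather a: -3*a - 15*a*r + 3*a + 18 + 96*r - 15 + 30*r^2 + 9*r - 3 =-15*a*r + 30*r^2 + 105*r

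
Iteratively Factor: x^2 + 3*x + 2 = (x + 1)*(x + 2)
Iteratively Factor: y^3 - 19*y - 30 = (y + 2)*(y^2 - 2*y - 15) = (y - 5)*(y + 2)*(y + 3)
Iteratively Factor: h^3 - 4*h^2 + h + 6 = (h - 2)*(h^2 - 2*h - 3) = (h - 3)*(h - 2)*(h + 1)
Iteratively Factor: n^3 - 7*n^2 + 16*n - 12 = (n - 2)*(n^2 - 5*n + 6) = (n - 2)^2*(n - 3)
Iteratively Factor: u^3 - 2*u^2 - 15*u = (u)*(u^2 - 2*u - 15) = u*(u + 3)*(u - 5)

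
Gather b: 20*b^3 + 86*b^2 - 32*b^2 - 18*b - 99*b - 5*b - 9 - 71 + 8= 20*b^3 + 54*b^2 - 122*b - 72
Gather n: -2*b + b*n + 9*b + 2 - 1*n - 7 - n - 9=7*b + n*(b - 2) - 14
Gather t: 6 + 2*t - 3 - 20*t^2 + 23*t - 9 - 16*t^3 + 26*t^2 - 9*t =-16*t^3 + 6*t^2 + 16*t - 6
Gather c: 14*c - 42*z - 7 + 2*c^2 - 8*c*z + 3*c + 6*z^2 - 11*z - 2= 2*c^2 + c*(17 - 8*z) + 6*z^2 - 53*z - 9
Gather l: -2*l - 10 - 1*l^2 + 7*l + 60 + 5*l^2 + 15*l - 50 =4*l^2 + 20*l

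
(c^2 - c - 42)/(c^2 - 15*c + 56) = (c + 6)/(c - 8)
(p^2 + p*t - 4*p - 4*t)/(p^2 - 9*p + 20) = (p + t)/(p - 5)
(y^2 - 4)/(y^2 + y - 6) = (y + 2)/(y + 3)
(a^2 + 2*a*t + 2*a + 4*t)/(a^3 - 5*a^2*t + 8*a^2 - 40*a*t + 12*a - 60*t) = (-a - 2*t)/(-a^2 + 5*a*t - 6*a + 30*t)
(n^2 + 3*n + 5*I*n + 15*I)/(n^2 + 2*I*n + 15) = (n + 3)/(n - 3*I)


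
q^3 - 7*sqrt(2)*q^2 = q^2*(q - 7*sqrt(2))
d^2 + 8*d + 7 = (d + 1)*(d + 7)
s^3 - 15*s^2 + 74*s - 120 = (s - 6)*(s - 5)*(s - 4)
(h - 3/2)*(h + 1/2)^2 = h^3 - h^2/2 - 5*h/4 - 3/8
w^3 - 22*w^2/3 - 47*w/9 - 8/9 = (w - 8)*(w + 1/3)^2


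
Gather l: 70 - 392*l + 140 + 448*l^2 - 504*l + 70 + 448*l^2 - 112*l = 896*l^2 - 1008*l + 280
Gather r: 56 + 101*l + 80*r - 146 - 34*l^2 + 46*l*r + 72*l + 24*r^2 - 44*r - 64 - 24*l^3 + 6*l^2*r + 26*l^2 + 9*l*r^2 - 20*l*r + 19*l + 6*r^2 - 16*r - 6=-24*l^3 - 8*l^2 + 192*l + r^2*(9*l + 30) + r*(6*l^2 + 26*l + 20) - 160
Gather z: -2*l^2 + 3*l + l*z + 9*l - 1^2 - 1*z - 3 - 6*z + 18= -2*l^2 + 12*l + z*(l - 7) + 14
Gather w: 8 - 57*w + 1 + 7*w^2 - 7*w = 7*w^2 - 64*w + 9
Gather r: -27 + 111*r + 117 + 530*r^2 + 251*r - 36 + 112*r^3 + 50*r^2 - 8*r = 112*r^3 + 580*r^2 + 354*r + 54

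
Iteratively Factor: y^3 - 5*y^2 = (y)*(y^2 - 5*y) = y*(y - 5)*(y)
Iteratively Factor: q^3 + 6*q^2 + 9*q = (q)*(q^2 + 6*q + 9) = q*(q + 3)*(q + 3)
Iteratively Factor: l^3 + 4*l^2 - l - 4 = (l + 4)*(l^2 - 1) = (l - 1)*(l + 4)*(l + 1)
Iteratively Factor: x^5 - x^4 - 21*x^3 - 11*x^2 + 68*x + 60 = (x - 2)*(x^4 + x^3 - 19*x^2 - 49*x - 30) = (x - 5)*(x - 2)*(x^3 + 6*x^2 + 11*x + 6) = (x - 5)*(x - 2)*(x + 2)*(x^2 + 4*x + 3) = (x - 5)*(x - 2)*(x + 2)*(x + 3)*(x + 1)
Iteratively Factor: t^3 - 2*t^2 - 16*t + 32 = (t - 4)*(t^2 + 2*t - 8) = (t - 4)*(t - 2)*(t + 4)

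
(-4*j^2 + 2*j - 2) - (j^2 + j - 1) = -5*j^2 + j - 1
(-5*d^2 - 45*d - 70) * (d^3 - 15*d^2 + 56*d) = -5*d^5 + 30*d^4 + 325*d^3 - 1470*d^2 - 3920*d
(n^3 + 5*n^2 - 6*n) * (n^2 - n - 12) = n^5 + 4*n^4 - 23*n^3 - 54*n^2 + 72*n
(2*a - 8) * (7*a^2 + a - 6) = 14*a^3 - 54*a^2 - 20*a + 48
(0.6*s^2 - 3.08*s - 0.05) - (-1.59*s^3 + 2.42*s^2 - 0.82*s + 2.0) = 1.59*s^3 - 1.82*s^2 - 2.26*s - 2.05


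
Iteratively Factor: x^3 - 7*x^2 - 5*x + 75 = (x - 5)*(x^2 - 2*x - 15) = (x - 5)*(x + 3)*(x - 5)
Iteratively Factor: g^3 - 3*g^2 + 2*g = (g - 1)*(g^2 - 2*g) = (g - 2)*(g - 1)*(g)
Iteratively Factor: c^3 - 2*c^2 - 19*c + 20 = (c - 1)*(c^2 - c - 20) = (c - 1)*(c + 4)*(c - 5)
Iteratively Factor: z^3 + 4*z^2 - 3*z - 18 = (z + 3)*(z^2 + z - 6) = (z - 2)*(z + 3)*(z + 3)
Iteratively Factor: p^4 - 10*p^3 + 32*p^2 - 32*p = (p)*(p^3 - 10*p^2 + 32*p - 32) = p*(p - 4)*(p^2 - 6*p + 8) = p*(p - 4)*(p - 2)*(p - 4)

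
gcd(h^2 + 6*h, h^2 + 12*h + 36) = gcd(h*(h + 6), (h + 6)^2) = h + 6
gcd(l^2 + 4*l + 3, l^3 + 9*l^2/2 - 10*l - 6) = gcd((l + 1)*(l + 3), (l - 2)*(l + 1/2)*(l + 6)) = 1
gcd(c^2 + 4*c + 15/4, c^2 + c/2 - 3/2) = c + 3/2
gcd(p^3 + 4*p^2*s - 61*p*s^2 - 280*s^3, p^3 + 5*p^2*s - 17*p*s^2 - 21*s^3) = p + 7*s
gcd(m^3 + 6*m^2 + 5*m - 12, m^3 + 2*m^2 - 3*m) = m^2 + 2*m - 3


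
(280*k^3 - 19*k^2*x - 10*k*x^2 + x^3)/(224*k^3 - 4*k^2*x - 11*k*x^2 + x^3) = (5*k + x)/(4*k + x)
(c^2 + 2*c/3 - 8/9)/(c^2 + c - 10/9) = (3*c + 4)/(3*c + 5)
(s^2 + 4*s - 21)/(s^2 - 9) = (s + 7)/(s + 3)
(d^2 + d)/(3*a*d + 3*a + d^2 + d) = d/(3*a + d)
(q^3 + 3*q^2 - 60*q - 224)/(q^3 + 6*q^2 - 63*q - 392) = (q + 4)/(q + 7)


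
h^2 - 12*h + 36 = (h - 6)^2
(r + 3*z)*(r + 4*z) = r^2 + 7*r*z + 12*z^2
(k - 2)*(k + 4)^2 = k^3 + 6*k^2 - 32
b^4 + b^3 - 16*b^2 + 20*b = b*(b - 2)^2*(b + 5)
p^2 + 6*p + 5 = (p + 1)*(p + 5)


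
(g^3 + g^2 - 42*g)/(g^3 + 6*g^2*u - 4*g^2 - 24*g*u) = (g^2 + g - 42)/(g^2 + 6*g*u - 4*g - 24*u)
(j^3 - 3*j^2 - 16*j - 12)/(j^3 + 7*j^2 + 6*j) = (j^2 - 4*j - 12)/(j*(j + 6))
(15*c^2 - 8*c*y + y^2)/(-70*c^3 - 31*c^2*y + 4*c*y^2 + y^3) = (-3*c + y)/(14*c^2 + 9*c*y + y^2)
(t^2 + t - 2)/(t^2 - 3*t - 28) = (-t^2 - t + 2)/(-t^2 + 3*t + 28)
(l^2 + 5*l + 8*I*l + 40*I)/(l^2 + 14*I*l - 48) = (l + 5)/(l + 6*I)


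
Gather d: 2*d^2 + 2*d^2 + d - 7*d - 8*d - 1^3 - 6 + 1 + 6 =4*d^2 - 14*d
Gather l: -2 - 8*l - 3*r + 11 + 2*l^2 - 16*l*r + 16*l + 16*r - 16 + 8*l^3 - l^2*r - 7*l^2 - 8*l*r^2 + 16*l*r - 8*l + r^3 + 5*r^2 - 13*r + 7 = 8*l^3 + l^2*(-r - 5) - 8*l*r^2 + r^3 + 5*r^2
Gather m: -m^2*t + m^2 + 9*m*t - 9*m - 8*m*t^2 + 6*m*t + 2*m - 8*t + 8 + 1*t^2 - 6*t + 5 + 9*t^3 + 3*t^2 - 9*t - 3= m^2*(1 - t) + m*(-8*t^2 + 15*t - 7) + 9*t^3 + 4*t^2 - 23*t + 10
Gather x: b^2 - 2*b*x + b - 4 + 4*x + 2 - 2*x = b^2 + b + x*(2 - 2*b) - 2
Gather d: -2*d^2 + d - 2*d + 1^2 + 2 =-2*d^2 - d + 3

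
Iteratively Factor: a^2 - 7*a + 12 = (a - 3)*(a - 4)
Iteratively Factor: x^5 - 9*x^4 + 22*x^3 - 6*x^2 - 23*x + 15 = (x - 3)*(x^4 - 6*x^3 + 4*x^2 + 6*x - 5) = (x - 3)*(x - 1)*(x^3 - 5*x^2 - x + 5) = (x - 5)*(x - 3)*(x - 1)*(x^2 - 1) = (x - 5)*(x - 3)*(x - 1)*(x + 1)*(x - 1)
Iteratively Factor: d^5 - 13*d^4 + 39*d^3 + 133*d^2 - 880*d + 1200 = (d - 3)*(d^4 - 10*d^3 + 9*d^2 + 160*d - 400) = (d - 5)*(d - 3)*(d^3 - 5*d^2 - 16*d + 80) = (d - 5)^2*(d - 3)*(d^2 - 16) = (d - 5)^2*(d - 4)*(d - 3)*(d + 4)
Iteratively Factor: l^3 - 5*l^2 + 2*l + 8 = (l + 1)*(l^2 - 6*l + 8) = (l - 2)*(l + 1)*(l - 4)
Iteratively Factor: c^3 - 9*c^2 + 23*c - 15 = (c - 5)*(c^2 - 4*c + 3) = (c - 5)*(c - 1)*(c - 3)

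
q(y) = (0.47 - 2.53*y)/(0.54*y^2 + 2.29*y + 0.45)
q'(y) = (0.47 - 2.53*y)*(-1.08*y - 2.29)/(0.54*y^2 + 2.29*y + 0.45)^2 - 2.53/(0.54*y^2 + 2.29*y + 0.45)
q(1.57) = -0.65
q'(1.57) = 0.01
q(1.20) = -0.65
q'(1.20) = -0.05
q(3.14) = -0.58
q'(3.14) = 0.06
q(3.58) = -0.55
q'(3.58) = 0.06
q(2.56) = -0.61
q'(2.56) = 0.06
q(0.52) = -0.47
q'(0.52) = -0.66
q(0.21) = -0.06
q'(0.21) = -2.48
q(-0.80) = -2.41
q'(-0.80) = -0.87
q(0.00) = 1.04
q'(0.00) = -10.94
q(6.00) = -0.44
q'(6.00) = 0.04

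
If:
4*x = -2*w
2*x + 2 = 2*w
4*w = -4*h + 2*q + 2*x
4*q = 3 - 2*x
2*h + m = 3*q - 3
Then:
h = -3/8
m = 1/2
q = 11/12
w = 2/3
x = -1/3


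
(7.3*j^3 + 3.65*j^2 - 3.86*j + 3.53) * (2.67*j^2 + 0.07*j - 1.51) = 19.491*j^5 + 10.2565*j^4 - 21.0737*j^3 + 3.6434*j^2 + 6.0757*j - 5.3303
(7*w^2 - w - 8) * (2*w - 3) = 14*w^3 - 23*w^2 - 13*w + 24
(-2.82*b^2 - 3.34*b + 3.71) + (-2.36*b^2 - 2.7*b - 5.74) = -5.18*b^2 - 6.04*b - 2.03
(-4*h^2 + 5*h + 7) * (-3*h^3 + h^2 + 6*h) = 12*h^5 - 19*h^4 - 40*h^3 + 37*h^2 + 42*h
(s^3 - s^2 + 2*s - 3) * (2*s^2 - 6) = 2*s^5 - 2*s^4 - 2*s^3 - 12*s + 18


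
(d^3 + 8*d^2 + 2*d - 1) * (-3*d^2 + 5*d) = -3*d^5 - 19*d^4 + 34*d^3 + 13*d^2 - 5*d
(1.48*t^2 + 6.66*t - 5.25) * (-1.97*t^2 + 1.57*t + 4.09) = -2.9156*t^4 - 10.7966*t^3 + 26.8519*t^2 + 18.9969*t - 21.4725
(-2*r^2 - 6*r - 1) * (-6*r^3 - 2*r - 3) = 12*r^5 + 36*r^4 + 10*r^3 + 18*r^2 + 20*r + 3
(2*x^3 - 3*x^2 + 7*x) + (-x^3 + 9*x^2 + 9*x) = x^3 + 6*x^2 + 16*x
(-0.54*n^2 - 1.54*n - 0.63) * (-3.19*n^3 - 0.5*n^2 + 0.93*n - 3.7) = 1.7226*n^5 + 5.1826*n^4 + 2.2775*n^3 + 0.8808*n^2 + 5.1121*n + 2.331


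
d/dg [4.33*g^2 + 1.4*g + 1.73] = 8.66*g + 1.4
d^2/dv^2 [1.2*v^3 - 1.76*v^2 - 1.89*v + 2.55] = 7.2*v - 3.52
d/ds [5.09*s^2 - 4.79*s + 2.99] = 10.18*s - 4.79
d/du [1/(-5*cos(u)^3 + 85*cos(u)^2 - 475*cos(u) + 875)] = (19 - 3*cos(u))*sin(u)/(5*(cos(u) - 7)^2*(cos(u) - 5)^3)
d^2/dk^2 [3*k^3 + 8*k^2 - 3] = 18*k + 16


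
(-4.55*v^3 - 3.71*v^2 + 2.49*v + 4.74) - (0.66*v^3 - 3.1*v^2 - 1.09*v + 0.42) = -5.21*v^3 - 0.61*v^2 + 3.58*v + 4.32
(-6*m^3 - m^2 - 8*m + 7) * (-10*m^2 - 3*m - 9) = 60*m^5 + 28*m^4 + 137*m^3 - 37*m^2 + 51*m - 63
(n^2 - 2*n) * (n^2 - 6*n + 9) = n^4 - 8*n^3 + 21*n^2 - 18*n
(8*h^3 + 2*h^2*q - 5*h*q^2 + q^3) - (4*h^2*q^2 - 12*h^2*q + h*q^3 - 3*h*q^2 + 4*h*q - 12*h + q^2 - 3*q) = 8*h^3 - 4*h^2*q^2 + 14*h^2*q - h*q^3 - 2*h*q^2 - 4*h*q + 12*h + q^3 - q^2 + 3*q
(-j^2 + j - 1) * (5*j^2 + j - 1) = -5*j^4 + 4*j^3 - 3*j^2 - 2*j + 1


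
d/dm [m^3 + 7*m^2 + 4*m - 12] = 3*m^2 + 14*m + 4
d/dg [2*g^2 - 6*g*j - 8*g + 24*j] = 4*g - 6*j - 8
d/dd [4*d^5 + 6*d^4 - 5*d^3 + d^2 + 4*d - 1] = 20*d^4 + 24*d^3 - 15*d^2 + 2*d + 4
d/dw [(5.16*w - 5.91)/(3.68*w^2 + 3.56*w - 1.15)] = (-18.9888*w^2 + 43.4976*w + 15.1056)/(13.5424*w^4 + 26.2016*w^3 + 4.2096*w^2 - 8.188*w + 1.3225)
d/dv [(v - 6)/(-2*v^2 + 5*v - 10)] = (-2*v^2 + 5*v + (v - 6)*(4*v - 5) - 10)/(2*v^2 - 5*v + 10)^2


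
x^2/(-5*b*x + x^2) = x/(-5*b + x)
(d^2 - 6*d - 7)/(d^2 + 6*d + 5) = (d - 7)/(d + 5)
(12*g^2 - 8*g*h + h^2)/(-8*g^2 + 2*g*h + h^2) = (-6*g + h)/(4*g + h)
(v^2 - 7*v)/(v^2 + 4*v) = (v - 7)/(v + 4)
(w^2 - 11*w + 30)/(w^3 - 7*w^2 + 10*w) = (w - 6)/(w*(w - 2))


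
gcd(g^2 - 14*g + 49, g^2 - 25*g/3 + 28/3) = g - 7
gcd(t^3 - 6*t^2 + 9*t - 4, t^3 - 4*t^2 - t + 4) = t^2 - 5*t + 4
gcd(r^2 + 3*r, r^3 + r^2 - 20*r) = r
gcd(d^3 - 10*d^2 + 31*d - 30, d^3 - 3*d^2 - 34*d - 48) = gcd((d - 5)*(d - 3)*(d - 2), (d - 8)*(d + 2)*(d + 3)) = 1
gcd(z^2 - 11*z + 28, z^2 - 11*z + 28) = z^2 - 11*z + 28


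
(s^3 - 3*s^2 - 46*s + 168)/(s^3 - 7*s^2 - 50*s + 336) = (s - 4)/(s - 8)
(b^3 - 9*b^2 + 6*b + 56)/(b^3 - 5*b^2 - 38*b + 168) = (b + 2)/(b + 6)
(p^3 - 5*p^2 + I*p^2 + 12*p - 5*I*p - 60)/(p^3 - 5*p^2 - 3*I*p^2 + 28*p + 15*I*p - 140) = (p - 3*I)/(p - 7*I)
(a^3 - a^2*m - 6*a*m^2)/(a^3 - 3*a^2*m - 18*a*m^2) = (-a^2 + a*m + 6*m^2)/(-a^2 + 3*a*m + 18*m^2)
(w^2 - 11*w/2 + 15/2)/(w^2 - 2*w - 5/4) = 2*(w - 3)/(2*w + 1)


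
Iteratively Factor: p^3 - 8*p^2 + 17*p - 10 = (p - 1)*(p^2 - 7*p + 10) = (p - 2)*(p - 1)*(p - 5)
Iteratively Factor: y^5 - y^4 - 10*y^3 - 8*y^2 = (y + 2)*(y^4 - 3*y^3 - 4*y^2) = (y - 4)*(y + 2)*(y^3 + y^2) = (y - 4)*(y + 1)*(y + 2)*(y^2) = y*(y - 4)*(y + 1)*(y + 2)*(y)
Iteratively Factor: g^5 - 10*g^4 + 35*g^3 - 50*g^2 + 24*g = (g - 4)*(g^4 - 6*g^3 + 11*g^2 - 6*g) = g*(g - 4)*(g^3 - 6*g^2 + 11*g - 6) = g*(g - 4)*(g - 3)*(g^2 - 3*g + 2) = g*(g - 4)*(g - 3)*(g - 1)*(g - 2)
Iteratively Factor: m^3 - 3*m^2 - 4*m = (m - 4)*(m^2 + m) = (m - 4)*(m + 1)*(m)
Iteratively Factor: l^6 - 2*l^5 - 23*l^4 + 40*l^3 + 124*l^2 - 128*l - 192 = (l + 2)*(l^5 - 4*l^4 - 15*l^3 + 70*l^2 - 16*l - 96) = (l + 2)*(l + 4)*(l^4 - 8*l^3 + 17*l^2 + 2*l - 24) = (l + 1)*(l + 2)*(l + 4)*(l^3 - 9*l^2 + 26*l - 24) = (l - 3)*(l + 1)*(l + 2)*(l + 4)*(l^2 - 6*l + 8) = (l - 4)*(l - 3)*(l + 1)*(l + 2)*(l + 4)*(l - 2)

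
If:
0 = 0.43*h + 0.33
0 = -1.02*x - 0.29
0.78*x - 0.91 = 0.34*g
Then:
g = -3.33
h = -0.77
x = -0.28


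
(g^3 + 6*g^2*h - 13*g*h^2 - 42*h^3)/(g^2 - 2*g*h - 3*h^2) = (g^2 + 9*g*h + 14*h^2)/(g + h)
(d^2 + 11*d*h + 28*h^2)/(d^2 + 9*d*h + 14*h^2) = (d + 4*h)/(d + 2*h)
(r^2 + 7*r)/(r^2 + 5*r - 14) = r/(r - 2)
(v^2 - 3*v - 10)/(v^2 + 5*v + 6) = (v - 5)/(v + 3)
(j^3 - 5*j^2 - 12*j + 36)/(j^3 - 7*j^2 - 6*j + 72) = (j - 2)/(j - 4)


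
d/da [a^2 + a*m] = 2*a + m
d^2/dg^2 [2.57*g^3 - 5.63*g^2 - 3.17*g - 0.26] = 15.42*g - 11.26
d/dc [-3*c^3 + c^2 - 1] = c*(2 - 9*c)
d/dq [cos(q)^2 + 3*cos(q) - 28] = -(2*cos(q) + 3)*sin(q)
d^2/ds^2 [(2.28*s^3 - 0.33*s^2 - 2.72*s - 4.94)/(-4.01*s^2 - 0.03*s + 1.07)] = (-5.6843418860808e-14*s^5 + 67.82665*s^3 + 485.548878*s^2 + 57.927684*s + 43.331266)/(64.481201*s^6 + 1.447209*s^5 - 51.606294*s^4 - 0.772299*s^3 + 13.770258*s^2 + 0.103041*s - 1.225043)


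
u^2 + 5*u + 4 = (u + 1)*(u + 4)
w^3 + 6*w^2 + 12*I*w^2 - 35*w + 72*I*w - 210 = (w + 6)*(w + 5*I)*(w + 7*I)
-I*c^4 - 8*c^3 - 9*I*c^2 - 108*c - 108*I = (c - 6*I)^2*(c + 3*I)*(-I*c + 1)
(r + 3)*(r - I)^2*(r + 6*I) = r^4 + 3*r^3 + 4*I*r^3 + 11*r^2 + 12*I*r^2 + 33*r - 6*I*r - 18*I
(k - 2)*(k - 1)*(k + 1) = k^3 - 2*k^2 - k + 2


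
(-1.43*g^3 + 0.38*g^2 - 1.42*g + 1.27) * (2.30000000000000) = -3.289*g^3 + 0.874*g^2 - 3.266*g + 2.921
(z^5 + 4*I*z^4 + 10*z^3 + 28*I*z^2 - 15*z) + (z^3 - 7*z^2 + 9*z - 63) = z^5 + 4*I*z^4 + 11*z^3 - 7*z^2 + 28*I*z^2 - 6*z - 63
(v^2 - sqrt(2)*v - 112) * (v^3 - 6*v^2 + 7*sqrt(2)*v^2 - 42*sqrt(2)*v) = v^5 - 6*v^4 + 6*sqrt(2)*v^4 - 126*v^3 - 36*sqrt(2)*v^3 - 784*sqrt(2)*v^2 + 756*v^2 + 4704*sqrt(2)*v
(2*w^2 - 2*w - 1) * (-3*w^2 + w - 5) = -6*w^4 + 8*w^3 - 9*w^2 + 9*w + 5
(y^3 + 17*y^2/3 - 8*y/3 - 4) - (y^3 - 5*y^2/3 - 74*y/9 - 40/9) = 22*y^2/3 + 50*y/9 + 4/9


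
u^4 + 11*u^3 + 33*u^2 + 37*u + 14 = (u + 1)^2*(u + 2)*(u + 7)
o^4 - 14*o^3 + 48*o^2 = o^2*(o - 8)*(o - 6)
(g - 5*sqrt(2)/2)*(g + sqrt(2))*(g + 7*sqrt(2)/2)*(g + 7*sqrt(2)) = g^4 + 9*sqrt(2)*g^3 + 25*g^2/2 - 126*sqrt(2)*g - 245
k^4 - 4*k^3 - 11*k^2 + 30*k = k*(k - 5)*(k - 2)*(k + 3)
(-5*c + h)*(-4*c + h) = 20*c^2 - 9*c*h + h^2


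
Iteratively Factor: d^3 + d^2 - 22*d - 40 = (d - 5)*(d^2 + 6*d + 8) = (d - 5)*(d + 4)*(d + 2)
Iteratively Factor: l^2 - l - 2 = (l + 1)*(l - 2)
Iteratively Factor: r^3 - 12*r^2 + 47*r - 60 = (r - 3)*(r^2 - 9*r + 20) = (r - 5)*(r - 3)*(r - 4)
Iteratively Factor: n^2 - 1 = (n - 1)*(n + 1)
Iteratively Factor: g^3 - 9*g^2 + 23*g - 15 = (g - 3)*(g^2 - 6*g + 5) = (g - 5)*(g - 3)*(g - 1)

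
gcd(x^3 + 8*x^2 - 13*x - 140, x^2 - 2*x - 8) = x - 4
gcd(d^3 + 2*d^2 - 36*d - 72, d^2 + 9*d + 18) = d + 6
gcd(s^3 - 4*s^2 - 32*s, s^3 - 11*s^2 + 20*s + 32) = s - 8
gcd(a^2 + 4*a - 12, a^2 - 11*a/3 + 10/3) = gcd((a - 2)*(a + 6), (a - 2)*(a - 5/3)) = a - 2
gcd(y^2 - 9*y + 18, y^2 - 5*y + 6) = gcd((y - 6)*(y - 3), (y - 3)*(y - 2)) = y - 3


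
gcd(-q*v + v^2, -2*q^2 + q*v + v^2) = q - v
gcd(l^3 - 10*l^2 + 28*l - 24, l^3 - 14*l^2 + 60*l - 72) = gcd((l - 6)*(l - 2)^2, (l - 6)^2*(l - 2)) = l^2 - 8*l + 12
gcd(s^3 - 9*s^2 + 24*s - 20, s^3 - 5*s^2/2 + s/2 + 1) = s - 2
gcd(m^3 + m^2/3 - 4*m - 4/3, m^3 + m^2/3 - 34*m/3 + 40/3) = m - 2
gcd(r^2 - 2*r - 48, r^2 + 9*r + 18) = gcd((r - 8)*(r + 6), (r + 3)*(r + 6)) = r + 6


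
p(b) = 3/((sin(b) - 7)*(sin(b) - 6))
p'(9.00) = -0.02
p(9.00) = 0.08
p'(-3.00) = -0.02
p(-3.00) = 0.07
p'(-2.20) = -0.01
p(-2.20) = 0.06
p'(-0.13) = 0.02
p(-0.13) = 0.07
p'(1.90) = -0.01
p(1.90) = 0.10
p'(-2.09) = -0.01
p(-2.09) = 0.06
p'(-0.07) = 0.02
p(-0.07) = 0.07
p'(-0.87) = 0.01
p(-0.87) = 0.06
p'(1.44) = 0.00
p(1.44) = 0.10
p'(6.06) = 0.02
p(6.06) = 0.07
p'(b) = -3*cos(b)/((sin(b) - 7)*(sin(b) - 6)^2) - 3*cos(b)/((sin(b) - 7)^2*(sin(b) - 6))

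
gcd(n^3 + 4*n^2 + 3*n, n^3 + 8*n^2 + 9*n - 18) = n + 3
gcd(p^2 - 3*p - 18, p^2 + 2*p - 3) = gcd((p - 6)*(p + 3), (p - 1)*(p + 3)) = p + 3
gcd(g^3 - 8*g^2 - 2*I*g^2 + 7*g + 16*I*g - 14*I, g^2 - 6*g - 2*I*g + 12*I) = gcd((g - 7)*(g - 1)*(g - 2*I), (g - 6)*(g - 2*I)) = g - 2*I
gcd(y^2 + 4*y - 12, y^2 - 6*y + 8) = y - 2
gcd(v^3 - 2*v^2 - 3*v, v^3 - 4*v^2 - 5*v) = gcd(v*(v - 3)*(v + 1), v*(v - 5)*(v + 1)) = v^2 + v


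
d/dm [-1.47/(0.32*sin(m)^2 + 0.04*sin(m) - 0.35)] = (0.9408*sin(m) + 0.0588)*cos(m)/(0.32*sin(m)^2 + 0.04*sin(m) - 0.35)^2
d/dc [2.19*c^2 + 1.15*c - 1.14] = 4.38*c + 1.15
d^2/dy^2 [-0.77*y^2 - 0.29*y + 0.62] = -1.54000000000000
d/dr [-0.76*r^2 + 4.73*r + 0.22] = 4.73 - 1.52*r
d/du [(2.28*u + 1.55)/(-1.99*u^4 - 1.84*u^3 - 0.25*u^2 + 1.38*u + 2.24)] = (13.6116*u^4 + 20.7284*u^3 + 9.126*u^2 + 0.775*u + 2.9682)/(3.9601*u^8 + 7.3232*u^7 + 4.3806*u^6 - 4.5724*u^5 - 13.9311*u^4 - 8.9332*u^3 + 0.7844*u^2 + 6.1824*u + 5.0176)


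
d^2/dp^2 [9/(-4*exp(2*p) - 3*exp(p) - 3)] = 9*(-2*(8*exp(p) + 3)^2*exp(p) + (16*exp(p) + 3)*(4*exp(2*p) + 3*exp(p) + 3))*exp(p)/(4*exp(2*p) + 3*exp(p) + 3)^3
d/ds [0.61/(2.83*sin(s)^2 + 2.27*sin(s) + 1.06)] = -(3.4526*sin(s) + 1.3847)*cos(s)/(2.83*sin(s)^2 + 2.27*sin(s) + 1.06)^2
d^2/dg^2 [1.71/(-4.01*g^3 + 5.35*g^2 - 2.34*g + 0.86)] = ((41.1426*g - 18.297)*(4.01*g^3 - 5.35*g^2 + 2.34*g - 0.86) - 1.71*(12.03*g^2 - 10.7*g + 2.34)*(24.06*g^2 - 21.4*g + 4.68))/(4.01*g^3 - 5.35*g^2 + 2.34*g - 0.86)^3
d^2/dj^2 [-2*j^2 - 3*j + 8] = -4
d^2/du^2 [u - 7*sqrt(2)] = 0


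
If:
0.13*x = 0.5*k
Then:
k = 0.26*x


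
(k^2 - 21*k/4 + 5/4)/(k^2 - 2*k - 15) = (k - 1/4)/(k + 3)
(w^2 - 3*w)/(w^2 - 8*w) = (w - 3)/(w - 8)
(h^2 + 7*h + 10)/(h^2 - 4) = (h + 5)/(h - 2)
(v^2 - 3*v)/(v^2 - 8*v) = (v - 3)/(v - 8)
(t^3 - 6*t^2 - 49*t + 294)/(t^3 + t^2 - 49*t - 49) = (t - 6)/(t + 1)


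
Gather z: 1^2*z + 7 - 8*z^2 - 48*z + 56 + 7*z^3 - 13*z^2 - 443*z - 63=7*z^3 - 21*z^2 - 490*z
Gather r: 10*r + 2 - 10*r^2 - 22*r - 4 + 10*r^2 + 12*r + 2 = 0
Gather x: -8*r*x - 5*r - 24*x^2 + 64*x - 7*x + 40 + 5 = -5*r - 24*x^2 + x*(57 - 8*r) + 45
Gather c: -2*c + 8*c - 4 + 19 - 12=6*c + 3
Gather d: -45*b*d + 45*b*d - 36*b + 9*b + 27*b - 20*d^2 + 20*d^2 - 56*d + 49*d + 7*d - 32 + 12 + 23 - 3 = 0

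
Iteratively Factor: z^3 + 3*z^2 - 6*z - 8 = (z - 2)*(z^2 + 5*z + 4) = (z - 2)*(z + 1)*(z + 4)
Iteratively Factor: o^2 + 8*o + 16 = (o + 4)*(o + 4)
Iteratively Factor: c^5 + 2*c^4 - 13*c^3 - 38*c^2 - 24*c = (c + 3)*(c^4 - c^3 - 10*c^2 - 8*c) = (c + 1)*(c + 3)*(c^3 - 2*c^2 - 8*c) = c*(c + 1)*(c + 3)*(c^2 - 2*c - 8) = c*(c + 1)*(c + 2)*(c + 3)*(c - 4)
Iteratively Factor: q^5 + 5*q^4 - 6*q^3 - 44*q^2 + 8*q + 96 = (q - 2)*(q^4 + 7*q^3 + 8*q^2 - 28*q - 48) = (q - 2)*(q + 3)*(q^3 + 4*q^2 - 4*q - 16) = (q - 2)*(q + 2)*(q + 3)*(q^2 + 2*q - 8) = (q - 2)*(q + 2)*(q + 3)*(q + 4)*(q - 2)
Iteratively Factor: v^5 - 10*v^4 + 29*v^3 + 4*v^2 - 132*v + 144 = (v - 3)*(v^4 - 7*v^3 + 8*v^2 + 28*v - 48) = (v - 3)^2*(v^3 - 4*v^2 - 4*v + 16) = (v - 3)^2*(v + 2)*(v^2 - 6*v + 8) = (v - 4)*(v - 3)^2*(v + 2)*(v - 2)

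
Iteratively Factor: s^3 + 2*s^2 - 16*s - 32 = (s + 2)*(s^2 - 16) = (s - 4)*(s + 2)*(s + 4)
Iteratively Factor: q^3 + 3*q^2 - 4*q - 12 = (q + 2)*(q^2 + q - 6) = (q - 2)*(q + 2)*(q + 3)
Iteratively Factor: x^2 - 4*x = (x - 4)*(x)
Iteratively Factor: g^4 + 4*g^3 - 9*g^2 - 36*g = (g)*(g^3 + 4*g^2 - 9*g - 36) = g*(g + 3)*(g^2 + g - 12) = g*(g - 3)*(g + 3)*(g + 4)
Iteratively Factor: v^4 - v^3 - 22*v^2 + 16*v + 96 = (v - 4)*(v^3 + 3*v^2 - 10*v - 24) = (v - 4)*(v + 4)*(v^2 - v - 6) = (v - 4)*(v - 3)*(v + 4)*(v + 2)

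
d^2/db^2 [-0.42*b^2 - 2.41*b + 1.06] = -0.840000000000000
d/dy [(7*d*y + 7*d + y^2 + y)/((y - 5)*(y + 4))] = (-7*d*y^2 - 14*d*y - 133*d - 2*y^2 - 40*y - 20)/(y^4 - 2*y^3 - 39*y^2 + 40*y + 400)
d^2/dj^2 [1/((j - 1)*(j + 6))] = 2*((j - 1)^2 + (j - 1)*(j + 6) + (j + 6)^2)/((j - 1)^3*(j + 6)^3)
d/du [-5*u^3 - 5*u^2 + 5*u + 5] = -15*u^2 - 10*u + 5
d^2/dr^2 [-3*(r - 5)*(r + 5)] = -6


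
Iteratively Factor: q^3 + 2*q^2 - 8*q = (q - 2)*(q^2 + 4*q) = q*(q - 2)*(q + 4)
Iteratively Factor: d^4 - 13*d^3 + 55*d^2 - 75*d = (d)*(d^3 - 13*d^2 + 55*d - 75) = d*(d - 3)*(d^2 - 10*d + 25) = d*(d - 5)*(d - 3)*(d - 5)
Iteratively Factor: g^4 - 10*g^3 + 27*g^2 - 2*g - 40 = (g + 1)*(g^3 - 11*g^2 + 38*g - 40) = (g - 4)*(g + 1)*(g^2 - 7*g + 10) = (g - 5)*(g - 4)*(g + 1)*(g - 2)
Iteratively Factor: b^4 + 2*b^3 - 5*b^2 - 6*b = (b + 1)*(b^3 + b^2 - 6*b) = (b - 2)*(b + 1)*(b^2 + 3*b) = (b - 2)*(b + 1)*(b + 3)*(b)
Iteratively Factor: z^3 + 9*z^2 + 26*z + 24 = (z + 2)*(z^2 + 7*z + 12) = (z + 2)*(z + 3)*(z + 4)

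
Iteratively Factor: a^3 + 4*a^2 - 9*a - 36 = (a + 3)*(a^2 + a - 12) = (a + 3)*(a + 4)*(a - 3)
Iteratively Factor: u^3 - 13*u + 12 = (u - 3)*(u^2 + 3*u - 4) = (u - 3)*(u - 1)*(u + 4)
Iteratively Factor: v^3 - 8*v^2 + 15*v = (v)*(v^2 - 8*v + 15) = v*(v - 5)*(v - 3)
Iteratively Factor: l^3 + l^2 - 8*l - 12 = (l + 2)*(l^2 - l - 6) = (l - 3)*(l + 2)*(l + 2)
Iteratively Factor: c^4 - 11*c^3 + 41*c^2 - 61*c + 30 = (c - 3)*(c^3 - 8*c^2 + 17*c - 10) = (c - 3)*(c - 2)*(c^2 - 6*c + 5) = (c - 5)*(c - 3)*(c - 2)*(c - 1)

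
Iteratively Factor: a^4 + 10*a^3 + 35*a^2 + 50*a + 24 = (a + 3)*(a^3 + 7*a^2 + 14*a + 8) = (a + 1)*(a + 3)*(a^2 + 6*a + 8) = (a + 1)*(a + 2)*(a + 3)*(a + 4)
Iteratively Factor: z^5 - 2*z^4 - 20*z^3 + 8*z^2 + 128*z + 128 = (z + 2)*(z^4 - 4*z^3 - 12*z^2 + 32*z + 64) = (z - 4)*(z + 2)*(z^3 - 12*z - 16) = (z - 4)*(z + 2)^2*(z^2 - 2*z - 8) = (z - 4)^2*(z + 2)^2*(z + 2)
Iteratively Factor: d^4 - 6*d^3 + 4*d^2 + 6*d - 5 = (d + 1)*(d^3 - 7*d^2 + 11*d - 5) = (d - 1)*(d + 1)*(d^2 - 6*d + 5) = (d - 1)^2*(d + 1)*(d - 5)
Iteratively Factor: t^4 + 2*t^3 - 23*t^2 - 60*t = (t)*(t^3 + 2*t^2 - 23*t - 60) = t*(t + 3)*(t^2 - t - 20) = t*(t + 3)*(t + 4)*(t - 5)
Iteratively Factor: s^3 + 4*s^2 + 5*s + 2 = (s + 1)*(s^2 + 3*s + 2) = (s + 1)^2*(s + 2)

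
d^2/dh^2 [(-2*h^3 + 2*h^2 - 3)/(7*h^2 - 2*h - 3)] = 2*(-22*h^3 - 351*h^2 + 72*h - 57)/(343*h^6 - 294*h^5 - 357*h^4 + 244*h^3 + 153*h^2 - 54*h - 27)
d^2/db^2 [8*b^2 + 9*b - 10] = 16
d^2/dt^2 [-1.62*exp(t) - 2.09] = -1.62*exp(t)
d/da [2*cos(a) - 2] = -2*sin(a)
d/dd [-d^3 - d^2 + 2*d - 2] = -3*d^2 - 2*d + 2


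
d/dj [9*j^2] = 18*j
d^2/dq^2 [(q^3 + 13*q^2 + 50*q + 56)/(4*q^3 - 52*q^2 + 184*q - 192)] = (13*q^6 + 6*q^5 - 1560*q^4 + 6980*q^3 + 9780*q^2 - 89544*q + 111952)/(q^9 - 39*q^8 + 645*q^7 - 5929*q^6 + 33414*q^5 - 120108*q^4 + 276472*q^3 - 394560*q^2 + 317952*q - 110592)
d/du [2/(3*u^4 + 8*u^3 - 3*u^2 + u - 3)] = 2*(-12*u^3 - 24*u^2 + 6*u - 1)/(3*u^4 + 8*u^3 - 3*u^2 + u - 3)^2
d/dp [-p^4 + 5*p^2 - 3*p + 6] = -4*p^3 + 10*p - 3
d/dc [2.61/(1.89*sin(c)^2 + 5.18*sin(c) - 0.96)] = -(9.8658*sin(c) + 13.5198)*cos(c)/(1.89*sin(c)^2 + 5.18*sin(c) - 0.96)^2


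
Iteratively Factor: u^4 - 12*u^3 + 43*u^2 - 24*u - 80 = (u - 5)*(u^3 - 7*u^2 + 8*u + 16) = (u - 5)*(u - 4)*(u^2 - 3*u - 4) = (u - 5)*(u - 4)^2*(u + 1)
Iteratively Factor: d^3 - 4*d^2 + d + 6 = (d - 2)*(d^2 - 2*d - 3) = (d - 2)*(d + 1)*(d - 3)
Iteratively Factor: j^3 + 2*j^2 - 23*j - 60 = (j + 3)*(j^2 - j - 20) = (j - 5)*(j + 3)*(j + 4)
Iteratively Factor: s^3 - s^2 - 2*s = (s - 2)*(s^2 + s) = (s - 2)*(s + 1)*(s)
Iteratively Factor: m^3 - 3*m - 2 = (m - 2)*(m^2 + 2*m + 1) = (m - 2)*(m + 1)*(m + 1)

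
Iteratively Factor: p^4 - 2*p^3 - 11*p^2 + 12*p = (p + 3)*(p^3 - 5*p^2 + 4*p) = p*(p + 3)*(p^2 - 5*p + 4) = p*(p - 4)*(p + 3)*(p - 1)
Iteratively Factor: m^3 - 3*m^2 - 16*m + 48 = (m - 3)*(m^2 - 16) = (m - 4)*(m - 3)*(m + 4)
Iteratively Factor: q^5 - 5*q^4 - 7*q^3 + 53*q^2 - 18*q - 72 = (q + 3)*(q^4 - 8*q^3 + 17*q^2 + 2*q - 24) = (q + 1)*(q + 3)*(q^3 - 9*q^2 + 26*q - 24) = (q - 4)*(q + 1)*(q + 3)*(q^2 - 5*q + 6) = (q - 4)*(q - 3)*(q + 1)*(q + 3)*(q - 2)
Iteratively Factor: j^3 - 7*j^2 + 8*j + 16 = (j - 4)*(j^2 - 3*j - 4) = (j - 4)^2*(j + 1)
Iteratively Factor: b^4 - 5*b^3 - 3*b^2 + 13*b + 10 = (b + 1)*(b^3 - 6*b^2 + 3*b + 10) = (b - 2)*(b + 1)*(b^2 - 4*b - 5) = (b - 5)*(b - 2)*(b + 1)*(b + 1)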